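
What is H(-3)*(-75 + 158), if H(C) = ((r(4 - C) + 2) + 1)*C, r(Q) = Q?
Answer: -2490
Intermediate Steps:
H(C) = C*(7 - C) (H(C) = (((4 - C) + 2) + 1)*C = ((6 - C) + 1)*C = (7 - C)*C = C*(7 - C))
H(-3)*(-75 + 158) = (-3*(7 - 1*(-3)))*(-75 + 158) = -3*(7 + 3)*83 = -3*10*83 = -30*83 = -2490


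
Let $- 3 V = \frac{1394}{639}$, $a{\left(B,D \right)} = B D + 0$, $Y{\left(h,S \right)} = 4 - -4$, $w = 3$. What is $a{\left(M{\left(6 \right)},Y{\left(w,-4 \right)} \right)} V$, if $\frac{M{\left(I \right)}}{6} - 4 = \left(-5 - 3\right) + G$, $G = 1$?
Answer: $\frac{22304}{213} \approx 104.71$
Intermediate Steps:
$Y{\left(h,S \right)} = 8$ ($Y{\left(h,S \right)} = 4 + 4 = 8$)
$M{\left(I \right)} = -18$ ($M{\left(I \right)} = 24 + 6 \left(\left(-5 - 3\right) + 1\right) = 24 + 6 \left(-8 + 1\right) = 24 + 6 \left(-7\right) = 24 - 42 = -18$)
$a{\left(B,D \right)} = B D$
$V = - \frac{1394}{1917}$ ($V = - \frac{1394 \cdot \frac{1}{639}}{3} = \left(- \frac{1}{3}\right) \frac{1394}{639} = - \frac{1394}{1917} \approx -0.72718$)
$a{\left(M{\left(6 \right)},Y{\left(w,-4 \right)} \right)} V = \left(-18\right) 8 \left(- \frac{1394}{1917}\right) = \left(-144\right) \left(- \frac{1394}{1917}\right) = \frac{22304}{213}$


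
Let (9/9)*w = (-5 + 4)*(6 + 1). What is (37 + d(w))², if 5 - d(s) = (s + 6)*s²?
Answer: 8281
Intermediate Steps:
w = -7 (w = (-5 + 4)*(6 + 1) = -1*7 = -7)
d(s) = 5 - s²*(6 + s) (d(s) = 5 - (s + 6)*s² = 5 - (6 + s)*s² = 5 - s²*(6 + s))
(37 + d(w))² = (37 + (5 - 1*(-7)³ - 6*(-7)²))² = (37 + (5 - 1*(-343) - 6*49))² = (37 + (5 + 343 - 294))² = (37 + 54)² = 91² = 8281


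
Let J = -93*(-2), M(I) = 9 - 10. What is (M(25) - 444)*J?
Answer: -82770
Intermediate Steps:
M(I) = -1
J = 186
(M(25) - 444)*J = (-1 - 444)*186 = -445*186 = -82770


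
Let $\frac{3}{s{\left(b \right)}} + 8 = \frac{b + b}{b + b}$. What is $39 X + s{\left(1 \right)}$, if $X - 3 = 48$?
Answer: $\frac{13920}{7} \approx 1988.6$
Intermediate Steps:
$X = 51$ ($X = 3 + 48 = 51$)
$s{\left(b \right)} = - \frac{3}{7}$ ($s{\left(b \right)} = \frac{3}{-8 + \frac{b + b}{b + b}} = \frac{3}{-8 + \frac{2 b}{2 b}} = \frac{3}{-8 + 2 b \frac{1}{2 b}} = \frac{3}{-8 + 1} = \frac{3}{-7} = 3 \left(- \frac{1}{7}\right) = - \frac{3}{7}$)
$39 X + s{\left(1 \right)} = 39 \cdot 51 - \frac{3}{7} = 1989 - \frac{3}{7} = \frac{13920}{7}$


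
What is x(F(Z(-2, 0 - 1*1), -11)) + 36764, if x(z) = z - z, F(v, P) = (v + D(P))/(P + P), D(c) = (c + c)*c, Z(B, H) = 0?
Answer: 36764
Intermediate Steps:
D(c) = 2*c² (D(c) = (2*c)*c = 2*c²)
F(v, P) = (v + 2*P²)/(2*P) (F(v, P) = (v + 2*P²)/(P + P) = (v + 2*P²)/((2*P)) = (v + 2*P²)*(1/(2*P)) = (v + 2*P²)/(2*P))
x(z) = 0
x(F(Z(-2, 0 - 1*1), -11)) + 36764 = 0 + 36764 = 36764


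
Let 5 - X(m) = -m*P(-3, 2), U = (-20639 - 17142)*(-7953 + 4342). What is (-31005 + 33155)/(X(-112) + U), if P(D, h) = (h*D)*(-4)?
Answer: 1075/68212254 ≈ 1.5760e-5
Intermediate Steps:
U = 136427191 (U = -37781*(-3611) = 136427191)
P(D, h) = -4*D*h (P(D, h) = (D*h)*(-4) = -4*D*h)
X(m) = 5 + 24*m (X(m) = 5 - (-1)*m*(-4*(-3)*2) = 5 - (-1)*m*24 = 5 - (-1)*24*m = 5 - (-24)*m = 5 + 24*m)
(-31005 + 33155)/(X(-112) + U) = (-31005 + 33155)/((5 + 24*(-112)) + 136427191) = 2150/((5 - 2688) + 136427191) = 2150/(-2683 + 136427191) = 2150/136424508 = 2150*(1/136424508) = 1075/68212254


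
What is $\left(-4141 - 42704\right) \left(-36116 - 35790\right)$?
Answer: $3368436570$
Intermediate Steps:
$\left(-4141 - 42704\right) \left(-36116 - 35790\right) = \left(-46845\right) \left(-71906\right) = 3368436570$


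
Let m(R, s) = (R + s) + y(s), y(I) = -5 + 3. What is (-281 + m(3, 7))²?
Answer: 74529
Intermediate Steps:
y(I) = -2
m(R, s) = -2 + R + s (m(R, s) = (R + s) - 2 = -2 + R + s)
(-281 + m(3, 7))² = (-281 + (-2 + 3 + 7))² = (-281 + 8)² = (-273)² = 74529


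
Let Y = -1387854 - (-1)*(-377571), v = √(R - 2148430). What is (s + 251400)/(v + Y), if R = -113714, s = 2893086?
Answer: -1850451398850/1038909230923 - 8385296*I*√35346/1038909230923 ≈ -1.7811 - 0.0015174*I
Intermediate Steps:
v = 8*I*√35346 (v = √(-113714 - 2148430) = √(-2262144) = 8*I*√35346 ≈ 1504.0*I)
Y = -1765425 (Y = -1387854 - 1*377571 = -1387854 - 377571 = -1765425)
(s + 251400)/(v + Y) = (2893086 + 251400)/(8*I*√35346 - 1765425) = 3144486/(-1765425 + 8*I*√35346)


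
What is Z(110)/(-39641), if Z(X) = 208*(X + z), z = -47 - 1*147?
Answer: 2496/5663 ≈ 0.44076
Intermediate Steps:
z = -194 (z = -47 - 147 = -194)
Z(X) = -40352 + 208*X (Z(X) = 208*(X - 194) = 208*(-194 + X) = -40352 + 208*X)
Z(110)/(-39641) = (-40352 + 208*110)/(-39641) = (-40352 + 22880)*(-1/39641) = -17472*(-1/39641) = 2496/5663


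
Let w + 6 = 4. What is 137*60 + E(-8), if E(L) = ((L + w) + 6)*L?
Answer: 8252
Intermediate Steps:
w = -2 (w = -6 + 4 = -2)
E(L) = L*(4 + L) (E(L) = ((L - 2) + 6)*L = ((-2 + L) + 6)*L = (4 + L)*L = L*(4 + L))
137*60 + E(-8) = 137*60 - 8*(4 - 8) = 8220 - 8*(-4) = 8220 + 32 = 8252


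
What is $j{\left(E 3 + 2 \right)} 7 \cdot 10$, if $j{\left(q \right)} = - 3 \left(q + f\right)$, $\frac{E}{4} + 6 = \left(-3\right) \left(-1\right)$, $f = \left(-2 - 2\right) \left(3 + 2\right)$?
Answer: $11340$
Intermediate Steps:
$f = -20$ ($f = \left(-4\right) 5 = -20$)
$E = -12$ ($E = -24 + 4 \left(\left(-3\right) \left(-1\right)\right) = -24 + 4 \cdot 3 = -24 + 12 = -12$)
$j{\left(q \right)} = 60 - 3 q$ ($j{\left(q \right)} = - 3 \left(q - 20\right) = - 3 \left(-20 + q\right) = 60 - 3 q$)
$j{\left(E 3 + 2 \right)} 7 \cdot 10 = \left(60 - 3 \left(\left(-12\right) 3 + 2\right)\right) 7 \cdot 10 = \left(60 - 3 \left(-36 + 2\right)\right) 7 \cdot 10 = \left(60 - -102\right) 7 \cdot 10 = \left(60 + 102\right) 7 \cdot 10 = 162 \cdot 7 \cdot 10 = 1134 \cdot 10 = 11340$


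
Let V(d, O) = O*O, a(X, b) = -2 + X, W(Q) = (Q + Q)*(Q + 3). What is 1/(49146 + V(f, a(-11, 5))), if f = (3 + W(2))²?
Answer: 1/49315 ≈ 2.0278e-5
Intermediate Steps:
W(Q) = 2*Q*(3 + Q) (W(Q) = (2*Q)*(3 + Q) = 2*Q*(3 + Q))
f = 529 (f = (3 + 2*2*(3 + 2))² = (3 + 2*2*5)² = (3 + 20)² = 23² = 529)
V(d, O) = O²
1/(49146 + V(f, a(-11, 5))) = 1/(49146 + (-2 - 11)²) = 1/(49146 + (-13)²) = 1/(49146 + 169) = 1/49315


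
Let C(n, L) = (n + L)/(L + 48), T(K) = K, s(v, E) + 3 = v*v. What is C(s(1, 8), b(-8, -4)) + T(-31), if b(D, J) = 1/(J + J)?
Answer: -11890/383 ≈ -31.044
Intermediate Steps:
b(D, J) = 1/(2*J)
s(v, E) = -3 + v**2 (s(v, E) = -3 + v*v = -3 + v**2)
C(n, L) = (L + n)/(48 + L)
C(s(1, 8), b(-8, -4)) + T(-31) = ((1/2)/(-4) + (-3 + 1**2))/(48 + (1/2)/(-4)) - 31 = ((1/2)*(-1/4) + (-3 + 1))/(48 + (1/2)*(-1/4)) - 31 = (-1/8 - 2)/(48 - 1/8) - 31 = -17/8/(383/8) - 31 = (8/383)*(-17/8) - 31 = -17/383 - 31 = -11890/383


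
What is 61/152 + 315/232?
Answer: 3877/2204 ≈ 1.7591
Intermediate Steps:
61/152 + 315/232 = 3877/2204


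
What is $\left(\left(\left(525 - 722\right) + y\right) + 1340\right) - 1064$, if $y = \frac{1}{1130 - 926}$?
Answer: $\frac{16117}{204} \approx 79.005$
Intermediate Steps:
$y = \frac{1}{204} \approx 0.004902$
$\left(\left(\left(525 - 722\right) + y\right) + 1340\right) - 1064 = \left(\left(\left(525 - 722\right) + \frac{1}{204}\right) + 1340\right) - 1064 = \left(\left(-197 + \frac{1}{204}\right) + 1340\right) - 1064 = \left(- \frac{40187}{204} + 1340\right) - 1064 = \frac{233173}{204} - 1064 = \frac{16117}{204}$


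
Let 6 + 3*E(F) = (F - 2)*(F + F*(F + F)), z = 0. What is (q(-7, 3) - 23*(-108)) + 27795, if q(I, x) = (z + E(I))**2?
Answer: 105904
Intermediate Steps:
E(F) = -2 + (-2 + F)*(F + 2*F**2)/3 (E(F) = -2 + ((F - 2)*(F + F*(F + F)))/3 = -2 + ((-2 + F)*(F + F*(2*F)))/3 = -2 + ((-2 + F)*(F + 2*F**2))/3 = -2 + (-2 + F)*(F + 2*F**2)/3)
q(I, x) = (-2 - I**2 - 2*I/3 + 2*I**3/3)**2 (q(I, x) = (0 + (-2 - I**2 - 2*I/3 + 2*I**3/3))**2 = (-2 - I**2 - 2*I/3 + 2*I**3/3)**2)
(q(-7, 3) - 23*(-108)) + 27795 = ((6 - 2*(-7)**3 + 2*(-7) + 3*(-7)**2)**2/9 - 23*(-108)) + 27795 = ((6 - 2*(-343) - 14 + 3*49)**2/9 + 2484) + 27795 = ((6 + 686 - 14 + 147)**2/9 + 2484) + 27795 = ((1/9)*825**2 + 2484) + 27795 = ((1/9)*680625 + 2484) + 27795 = (75625 + 2484) + 27795 = 78109 + 27795 = 105904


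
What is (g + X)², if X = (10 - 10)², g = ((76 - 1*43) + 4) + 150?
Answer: 34969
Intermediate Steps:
g = 187 (g = ((76 - 43) + 4) + 150 = (33 + 4) + 150 = 37 + 150 = 187)
X = 0 (X = 0² = 0)
(g + X)² = (187 + 0)² = 187² = 34969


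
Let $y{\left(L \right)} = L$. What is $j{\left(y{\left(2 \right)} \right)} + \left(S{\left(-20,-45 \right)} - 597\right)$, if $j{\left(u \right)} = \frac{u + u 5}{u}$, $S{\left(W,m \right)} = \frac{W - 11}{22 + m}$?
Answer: $- \frac{13562}{23} \approx -589.65$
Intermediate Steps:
$S{\left(W,m \right)} = \frac{-11 + W}{22 + m}$
$j{\left(u \right)} = 6$ ($j{\left(u \right)} = \frac{u + 5 u}{u} = \frac{6 u}{u} = 6$)
$j{\left(y{\left(2 \right)} \right)} + \left(S{\left(-20,-45 \right)} - 597\right) = 6 - \left(597 - \frac{-11 - 20}{22 - 45}\right) = 6 - \left(597 - \frac{1}{-23} \left(-31\right)\right) = 6 - \frac{13700}{23} = - \frac{13562}{23}$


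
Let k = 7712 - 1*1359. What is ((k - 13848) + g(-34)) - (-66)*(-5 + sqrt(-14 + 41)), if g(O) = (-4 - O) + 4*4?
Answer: -7779 + 198*sqrt(3) ≈ -7436.1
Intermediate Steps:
g(O) = 12 - O (g(O) = (-4 - O) + 16 = 12 - O)
k = 6353 (k = 7712 - 1359 = 6353)
((k - 13848) + g(-34)) - (-66)*(-5 + sqrt(-14 + 41)) = ((6353 - 13848) + (12 - 1*(-34))) - (-66)*(-5 + sqrt(-14 + 41)) = (-7495 + (12 + 34)) - (-66)*(-5 + sqrt(27)) = (-7495 + 46) - (-66)*(-5 + 3*sqrt(3)) = -7449 - (330 - 198*sqrt(3)) = -7449 + (-330 + 198*sqrt(3)) = -7779 + 198*sqrt(3)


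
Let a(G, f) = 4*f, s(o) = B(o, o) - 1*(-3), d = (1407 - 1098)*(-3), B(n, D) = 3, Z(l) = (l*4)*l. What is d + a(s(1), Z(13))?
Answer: 1777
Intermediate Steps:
Z(l) = 4*l² (Z(l) = (4*l)*l = 4*l²)
d = -927 (d = 309*(-3) = -927)
s(o) = 6 (s(o) = 3 - 1*(-3) = 3 + 3 = 6)
d + a(s(1), Z(13)) = -927 + 4*(4*13²) = -927 + 4*(4*169) = -927 + 4*676 = -927 + 2704 = 1777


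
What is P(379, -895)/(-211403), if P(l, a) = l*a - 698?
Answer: 339903/211403 ≈ 1.6078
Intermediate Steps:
P(l, a) = -698 + a*l (P(l, a) = a*l - 698 = -698 + a*l)
P(379, -895)/(-211403) = (-698 - 895*379)/(-211403) = (-698 - 339205)*(-1/211403) = -339903*(-1/211403) = 339903/211403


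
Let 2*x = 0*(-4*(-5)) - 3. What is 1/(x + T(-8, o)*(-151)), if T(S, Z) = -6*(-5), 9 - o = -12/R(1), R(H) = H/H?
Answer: -2/9063 ≈ -0.00022068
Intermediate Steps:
R(H) = 1
x = -3/2 (x = (0*(-4*(-5)) - 3)/2 = (0*20 - 3)/2 = (0 - 3)/2 = (½)*(-3) = -3/2 ≈ -1.5000)
o = 21 (o = 9 - (-12)/1 = 9 - (-12) = 9 - 1*(-12) = 9 + 12 = 21)
T(S, Z) = 30
1/(x + T(-8, o)*(-151)) = 1/(-3/2 + 30*(-151)) = 1/(-3/2 - 4530) = 1/(-9063/2) = -2/9063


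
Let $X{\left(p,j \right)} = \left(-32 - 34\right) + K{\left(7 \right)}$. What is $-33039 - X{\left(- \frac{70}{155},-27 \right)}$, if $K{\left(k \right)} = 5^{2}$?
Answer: $-32998$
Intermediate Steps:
$K{\left(k \right)} = 25$
$X{\left(p,j \right)} = -41$ ($X{\left(p,j \right)} = \left(-32 - 34\right) + 25 = -66 + 25 = -41$)
$-33039 - X{\left(- \frac{70}{155},-27 \right)} = -33039 - -41 = -33039 + 41 = -32998$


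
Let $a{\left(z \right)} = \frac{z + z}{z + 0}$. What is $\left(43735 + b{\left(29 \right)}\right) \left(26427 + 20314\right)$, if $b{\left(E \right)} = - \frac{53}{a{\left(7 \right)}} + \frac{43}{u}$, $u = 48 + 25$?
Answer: $\frac{298278953507}{146} \approx 2.043 \cdot 10^{9}$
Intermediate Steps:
$a{\left(z \right)} = 2$ ($a{\left(z \right)} = \frac{2 z}{z} = 2$)
$u = 73$
$b{\left(E \right)} = - \frac{3783}{146}$ ($b{\left(E \right)} = - \frac{53}{2} + \frac{43}{73} = - \frac{3783}{146}$)
$\left(43735 + b{\left(29 \right)}\right) \left(26427 + 20314\right) = \left(43735 - \frac{3783}{146}\right) \left(26427 + 20314\right) = \frac{6381527}{146} \cdot 46741 = \frac{298278953507}{146}$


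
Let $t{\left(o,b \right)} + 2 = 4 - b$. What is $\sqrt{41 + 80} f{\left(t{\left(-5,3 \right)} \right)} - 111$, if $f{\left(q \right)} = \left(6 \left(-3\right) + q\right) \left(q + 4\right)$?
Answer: $-738$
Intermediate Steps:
$t{\left(o,b \right)} = 2 - b$ ($t{\left(o,b \right)} = -2 - \left(-4 + b\right) = 2 - b$)
$f{\left(q \right)} = \left(-18 + q\right) \left(4 + q\right)$
$\sqrt{41 + 80} f{\left(t{\left(-5,3 \right)} \right)} - 111 = \sqrt{41 + 80} \left(-72 + \left(2 - 3\right)^{2} - 14 \left(2 - 3\right)\right) - 111 = \sqrt{121} \left(-72 + \left(2 - 3\right)^{2} - 14 \left(2 - 3\right)\right) - 111 = 11 \left(-72 + \left(-1\right)^{2} - -14\right) - 111 = 11 \left(-72 + 1 + 14\right) - 111 = 11 \left(-57\right) - 111 = -627 - 111 = -738$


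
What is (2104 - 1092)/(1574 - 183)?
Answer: 1012/1391 ≈ 0.72753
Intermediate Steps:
(2104 - 1092)/(1574 - 183) = 1012/1391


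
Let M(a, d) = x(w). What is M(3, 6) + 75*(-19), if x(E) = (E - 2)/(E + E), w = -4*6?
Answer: -34187/24 ≈ -1424.5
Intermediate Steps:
w = -24
x(E) = (-2 + E)/(2*E) (x(E) = (-2 + E)/((2*E)) = (-2 + E)*(1/(2*E)) = (-2 + E)/(2*E))
M(a, d) = 13/24 (M(a, d) = (1/2)*(-2 - 24)/(-24) = (1/2)*(-1/24)*(-26) = 13/24)
M(3, 6) + 75*(-19) = 13/24 + 75*(-19) = 13/24 - 1425 = -34187/24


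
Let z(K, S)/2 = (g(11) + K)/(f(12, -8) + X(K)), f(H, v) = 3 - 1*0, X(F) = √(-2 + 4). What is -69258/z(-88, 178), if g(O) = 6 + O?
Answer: 103887/71 + 34629*√2/71 ≈ 2153.0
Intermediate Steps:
X(F) = √2
f(H, v) = 3 (f(H, v) = 3 + 0 = 3)
z(K, S) = 2*(17 + K)/(3 + √2) (z(K, S) = 2*(((6 + 11) + K)/(3 + √2)) = 2*((17 + K)/(3 + √2)) = 2*(17 + K)/(3 + √2))
-69258/z(-88, 178) = -69258*(3 + √2)/(2*(17 - 88)) = -(-103887/71 - 34629*√2/71) = -69258*(-3/142 - √2/142) = 103887/71 + 34629*√2/71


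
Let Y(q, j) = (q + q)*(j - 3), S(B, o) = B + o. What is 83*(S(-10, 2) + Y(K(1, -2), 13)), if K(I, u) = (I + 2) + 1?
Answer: 5976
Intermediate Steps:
K(I, u) = 3 + I (K(I, u) = (2 + I) + 1 = 3 + I)
Y(q, j) = 2*q*(-3 + j) (Y(q, j) = (2*q)*(-3 + j) = 2*q*(-3 + j))
83*(S(-10, 2) + Y(K(1, -2), 13)) = 83*((-10 + 2) + 2*(3 + 1)*(-3 + 13)) = 83*(-8 + 2*4*10) = 83*(-8 + 80) = 83*72 = 5976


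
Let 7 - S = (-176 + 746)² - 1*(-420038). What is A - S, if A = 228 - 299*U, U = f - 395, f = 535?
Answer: 703299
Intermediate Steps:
U = 140 (U = 535 - 395 = 140)
A = -41632 (A = 228 - 299*140 = 228 - 41860 = -41632)
S = -744931 (S = 7 - ((-176 + 746)² - 1*(-420038)) = 7 - (570² + 420038) = 7 - (324900 + 420038) = 7 - 1*744938 = 7 - 744938 = -744931)
A - S = -41632 - 1*(-744931) = -41632 + 744931 = 703299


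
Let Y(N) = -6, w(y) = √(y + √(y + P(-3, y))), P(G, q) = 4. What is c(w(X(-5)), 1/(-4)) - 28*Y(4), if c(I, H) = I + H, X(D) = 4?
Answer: 671/4 + √(4 + 2*√2) ≈ 170.36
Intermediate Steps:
w(y) = √(y + √(4 + y)) (w(y) = √(y + √(y + 4)) = √(y + √(4 + y)))
c(I, H) = H + I
c(w(X(-5)), 1/(-4)) - 28*Y(4) = (1/(-4) + √(4 + √(4 + 4))) - 28*(-6) = (-¼ + √(4 + √8)) + 168 = (-¼ + √(4 + 2*√2)) + 168 = 671/4 + √(4 + 2*√2)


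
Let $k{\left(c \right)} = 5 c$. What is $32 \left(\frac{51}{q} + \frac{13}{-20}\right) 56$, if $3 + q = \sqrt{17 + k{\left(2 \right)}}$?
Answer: $\frac{70336}{5} + 15232 \sqrt{3} \approx 40450.0$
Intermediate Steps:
$q = -3 + 3 \sqrt{3}$ ($q = -3 + \sqrt{17 + 5 \cdot 2} = -3 + \sqrt{17 + 10} = -3 + \sqrt{27} = -3 + 3 \sqrt{3} \approx 2.1962$)
$32 \left(\frac{51}{q} + \frac{13}{-20}\right) 56 = 32 \left(\frac{51}{-3 + 3 \sqrt{3}} + \frac{13}{-20}\right) 56 = 32 \left(\frac{51}{-3 + 3 \sqrt{3}} + 13 \left(- \frac{1}{20}\right)\right) 56 = 32 \left(\frac{51}{-3 + 3 \sqrt{3}} - \frac{13}{20}\right) 56 = 32 \left(- \frac{13}{20} + \frac{51}{-3 + 3 \sqrt{3}}\right) 56 = \left(- \frac{104}{5} + \frac{1632}{-3 + 3 \sqrt{3}}\right) 56 = - \frac{5824}{5} + \frac{91392}{-3 + 3 \sqrt{3}}$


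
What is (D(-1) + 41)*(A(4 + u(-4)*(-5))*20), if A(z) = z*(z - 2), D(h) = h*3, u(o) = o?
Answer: 401280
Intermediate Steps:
D(h) = 3*h
A(z) = z*(-2 + z)
(D(-1) + 41)*(A(4 + u(-4)*(-5))*20) = (3*(-1) + 41)*(((4 - 4*(-5))*(-2 + (4 - 4*(-5))))*20) = (-3 + 41)*(((4 + 20)*(-2 + (4 + 20)))*20) = 38*((24*(-2 + 24))*20) = 38*((24*22)*20) = 38*(528*20) = 38*10560 = 401280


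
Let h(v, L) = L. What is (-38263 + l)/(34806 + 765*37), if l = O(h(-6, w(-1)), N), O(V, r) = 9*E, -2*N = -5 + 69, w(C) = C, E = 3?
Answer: -38236/63111 ≈ -0.60585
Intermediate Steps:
N = -32 (N = -(-5 + 69)/2 = -½*64 = -32)
O(V, r) = 27 (O(V, r) = 9*3 = 27)
l = 27
(-38263 + l)/(34806 + 765*37) = (-38263 + 27)/(34806 + 765*37) = -38236/(34806 + 28305) = -38236/63111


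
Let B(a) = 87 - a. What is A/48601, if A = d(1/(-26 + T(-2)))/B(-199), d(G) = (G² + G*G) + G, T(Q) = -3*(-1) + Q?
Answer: -23/8687428750 ≈ -2.6475e-9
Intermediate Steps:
T(Q) = 3 + Q
d(G) = G + 2*G² (d(G) = (G² + G²) + G = 2*G² + G = G + 2*G²)
A = -23/178750 (A = ((1 + 2/(-26 + (3 - 2)))/(-26 + (3 - 2)))/(87 - 1*(-199)) = ((1 + 2/(-26 + 1))/(-26 + 1))/(87 + 199) = ((1 + 2/(-25))/(-25))/286 = -(1 + 2*(-1/25))/25*(1/286) = -(1 - 2/25)/25*(1/286) = -1/25*23/25*(1/286) = -23/625*1/286 = -23/178750 ≈ -0.00012867)
A/48601 = -23/178750/48601 = -23/178750*1/48601 = -23/8687428750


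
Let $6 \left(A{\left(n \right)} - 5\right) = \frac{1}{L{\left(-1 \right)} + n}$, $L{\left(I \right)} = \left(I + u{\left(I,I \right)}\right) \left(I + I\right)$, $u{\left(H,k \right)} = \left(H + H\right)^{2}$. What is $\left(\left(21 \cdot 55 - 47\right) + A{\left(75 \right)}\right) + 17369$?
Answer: $\frac{7651549}{414} \approx 18482.0$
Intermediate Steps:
$u{\left(H,k \right)} = 4 H^{2}$ ($u{\left(H,k \right)} = \left(2 H\right)^{2} = 4 H^{2}$)
$L{\left(I \right)} = 2 I \left(I + 4 I^{2}\right)$ ($L{\left(I \right)} = \left(I + 4 I^{2}\right) \left(I + I\right) = \left(I + 4 I^{2}\right) 2 I = 2 I \left(I + 4 I^{2}\right)$)
$A{\left(n \right)} = 5 + \frac{1}{6 \left(-6 + n\right)}$ ($A{\left(n \right)} = 5 + \frac{1}{6 \left(\left(-1\right)^{2} \left(2 + 8 \left(-1\right)\right) + n\right)} = 5 + \frac{1}{6 \left(1 \left(2 - 8\right) + n\right)} = 5 + \frac{1}{6 \left(1 \left(-6\right) + n\right)} = 5 + \frac{1}{6 \left(-6 + n\right)}$)
$\left(\left(21 \cdot 55 - 47\right) + A{\left(75 \right)}\right) + 17369 = \left(\left(21 \cdot 55 - 47\right) + \frac{-179 + 30 \cdot 75}{6 \left(-6 + 75\right)}\right) + 17369 = \left(\left(1155 - 47\right) + \frac{-179 + 2250}{6 \cdot 69}\right) + 17369 = \left(1108 + \frac{1}{6} \cdot \frac{1}{69} \cdot 2071\right) + 17369 = \left(1108 + \frac{2071}{414}\right) + 17369 = \frac{460783}{414} + 17369 = \frac{7651549}{414}$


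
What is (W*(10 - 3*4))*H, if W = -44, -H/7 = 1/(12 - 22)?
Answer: 308/5 ≈ 61.600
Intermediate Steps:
H = 7/10 (H = -7/(12 - 22) = -7/(-10) = -7*(-⅒) = 7/10 ≈ 0.70000)
(W*(10 - 3*4))*H = -44*(10 - 3*4)*(7/10) = -44*(10 - 1*12)*(7/10) = -44*(10 - 12)*(7/10) = -44*(-2)*(7/10) = 88*(7/10) = 308/5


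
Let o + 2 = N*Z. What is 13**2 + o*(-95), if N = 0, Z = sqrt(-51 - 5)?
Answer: 359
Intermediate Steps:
Z = 2*I*sqrt(14) (Z = sqrt(-56) = 2*I*sqrt(14) ≈ 7.4833*I)
o = -2 (o = -2 + 0*(2*I*sqrt(14)) = -2 + 0 = -2)
13**2 + o*(-95) = 13**2 - 2*(-95) = 169 + 190 = 359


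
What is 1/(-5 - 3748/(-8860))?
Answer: -2215/10138 ≈ -0.21848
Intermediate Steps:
1/(-5 - 3748/(-8860)) = 1/(-5 - 3748*(-1/8860)) = 1/(-5 + 937/2215) = 1/(-10138/2215) = -2215/10138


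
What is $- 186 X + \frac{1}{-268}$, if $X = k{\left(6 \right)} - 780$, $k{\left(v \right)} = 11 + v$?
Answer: $\frac{38034023}{268} \approx 1.4192 \cdot 10^{5}$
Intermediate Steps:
$X = -763$ ($X = \left(11 + 6\right) - 780 = 17 - 780 = -763$)
$- 186 X + \frac{1}{-268} = \left(-186\right) \left(-763\right) + \frac{1}{-268} = 141918 - \frac{1}{268} = \frac{38034023}{268}$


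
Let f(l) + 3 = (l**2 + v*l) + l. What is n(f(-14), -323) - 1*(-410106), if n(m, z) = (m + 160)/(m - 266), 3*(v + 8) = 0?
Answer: 10253101/25 ≈ 4.1012e+5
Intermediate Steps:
v = -8 (v = -8 + (1/3)*0 = -8 + 0 = -8)
f(l) = -3 + l**2 - 7*l (f(l) = -3 + ((l**2 - 8*l) + l) = -3 + (l**2 - 7*l) = -3 + l**2 - 7*l)
n(m, z) = (160 + m)/(-266 + m)
n(f(-14), -323) - 1*(-410106) = (160 + (-3 + (-14)**2 - 7*(-14)))/(-266 + (-3 + (-14)**2 - 7*(-14))) - 1*(-410106) = (160 + (-3 + 196 + 98))/(-266 + (-3 + 196 + 98)) + 410106 = (160 + 291)/(-266 + 291) + 410106 = 451/25 + 410106 = 10253101/25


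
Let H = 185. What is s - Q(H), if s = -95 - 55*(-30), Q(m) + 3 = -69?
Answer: 1627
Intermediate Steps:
Q(m) = -72 (Q(m) = -3 - 69 = -72)
s = 1555 (s = -95 + 1650 = 1555)
s - Q(H) = 1555 - 1*(-72) = 1555 + 72 = 1627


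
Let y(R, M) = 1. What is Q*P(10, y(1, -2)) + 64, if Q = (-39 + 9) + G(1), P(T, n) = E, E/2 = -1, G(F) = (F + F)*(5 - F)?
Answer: 108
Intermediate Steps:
G(F) = 2*F*(5 - F) (G(F) = (2*F)*(5 - F) = 2*F*(5 - F))
E = -2 (E = 2*(-1) = -2)
P(T, n) = -2
Q = -22 (Q = (-39 + 9) + 2*1*(5 - 1*1) = -30 + 2*1*(5 - 1) = -30 + 2*1*4 = -30 + 8 = -22)
Q*P(10, y(1, -2)) + 64 = -22*(-2) + 64 = 44 + 64 = 108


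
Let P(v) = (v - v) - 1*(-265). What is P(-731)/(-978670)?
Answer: -53/195734 ≈ -0.00027078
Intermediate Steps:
P(v) = 265 (P(v) = 0 + 265 = 265)
P(-731)/(-978670) = 265/(-978670) = 265*(-1/978670) = -53/195734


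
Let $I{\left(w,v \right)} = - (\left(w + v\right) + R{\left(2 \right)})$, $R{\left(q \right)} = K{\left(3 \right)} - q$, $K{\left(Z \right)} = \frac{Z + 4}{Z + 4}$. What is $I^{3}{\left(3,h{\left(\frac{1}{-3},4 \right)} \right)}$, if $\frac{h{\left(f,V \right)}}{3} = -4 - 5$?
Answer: $15625$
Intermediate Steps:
$K{\left(Z \right)} = 1$ ($K{\left(Z \right)} = \frac{4 + Z}{4 + Z} = 1$)
$h{\left(f,V \right)} = -27$ ($h{\left(f,V \right)} = 3 \left(-4 - 5\right) = 3 \left(-9\right) = -27$)
$R{\left(q \right)} = 1 - q$
$I{\left(w,v \right)} = 1 - v - w$ ($I{\left(w,v \right)} = - (\left(w + v\right) + \left(1 - 2\right)) = - (\left(v + w\right) + \left(1 - 2\right)) = - (\left(v + w\right) - 1) = - (-1 + v + w) = 1 - v - w$)
$I^{3}{\left(3,h{\left(\frac{1}{-3},4 \right)} \right)} = \left(1 - -27 - 3\right)^{3} = \left(1 + 27 - 3\right)^{3} = 25^{3} = 15625$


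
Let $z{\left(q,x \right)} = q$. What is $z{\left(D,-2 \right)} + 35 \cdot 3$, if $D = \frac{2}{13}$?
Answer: $\frac{1367}{13} \approx 105.15$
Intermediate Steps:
$D = \frac{2}{13}$ ($D = 2 \cdot \frac{1}{13} = \frac{2}{13} \approx 0.15385$)
$z{\left(D,-2 \right)} + 35 \cdot 3 = \frac{2}{13} + 35 \cdot 3 = \frac{2}{13} + 105 = \frac{1367}{13}$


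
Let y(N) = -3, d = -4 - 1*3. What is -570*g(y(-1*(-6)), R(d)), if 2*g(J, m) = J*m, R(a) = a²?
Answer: 41895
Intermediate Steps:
d = -7 (d = -4 - 3 = -7)
g(J, m) = J*m/2 (g(J, m) = (J*m)/2 = J*m/2)
-570*g(y(-1*(-6)), R(d)) = -285*(-3)*(-7)² = -285*(-3)*49 = -570*(-147/2) = 41895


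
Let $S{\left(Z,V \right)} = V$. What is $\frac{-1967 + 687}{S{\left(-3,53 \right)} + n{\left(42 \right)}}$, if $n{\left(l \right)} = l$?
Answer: $- \frac{256}{19} \approx -13.474$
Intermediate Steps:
$\frac{-1967 + 687}{S{\left(-3,53 \right)} + n{\left(42 \right)}} = \frac{-1967 + 687}{53 + 42} = - \frac{1280}{95} = \left(-1280\right) \frac{1}{95} = - \frac{256}{19}$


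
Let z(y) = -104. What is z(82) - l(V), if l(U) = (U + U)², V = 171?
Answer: -117068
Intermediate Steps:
l(U) = 4*U² (l(U) = (2*U)² = 4*U²)
z(82) - l(V) = -104 - 4*171² = -104 - 4*29241 = -104 - 1*116964 = -104 - 116964 = -117068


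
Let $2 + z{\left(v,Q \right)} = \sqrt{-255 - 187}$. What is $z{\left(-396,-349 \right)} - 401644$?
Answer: $-401646 + i \sqrt{442} \approx -4.0165 \cdot 10^{5} + 21.024 i$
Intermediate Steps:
$z{\left(v,Q \right)} = -2 + i \sqrt{442}$ ($z{\left(v,Q \right)} = -2 + \sqrt{-255 - 187} = -2 + \sqrt{-442} = -2 + i \sqrt{442}$)
$z{\left(-396,-349 \right)} - 401644 = \left(-2 + i \sqrt{442}\right) - 401644 = -401646 + i \sqrt{442}$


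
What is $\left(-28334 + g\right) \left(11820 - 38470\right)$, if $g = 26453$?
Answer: $50128650$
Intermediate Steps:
$\left(-28334 + g\right) \left(11820 - 38470\right) = \left(-28334 + 26453\right) \left(11820 - 38470\right) = \left(-1881\right) \left(-26650\right) = 50128650$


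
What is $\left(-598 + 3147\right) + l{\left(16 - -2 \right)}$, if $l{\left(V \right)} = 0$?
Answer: $2549$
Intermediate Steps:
$\left(-598 + 3147\right) + l{\left(16 - -2 \right)} = \left(-598 + 3147\right) + 0 = 2549 + 0 = 2549$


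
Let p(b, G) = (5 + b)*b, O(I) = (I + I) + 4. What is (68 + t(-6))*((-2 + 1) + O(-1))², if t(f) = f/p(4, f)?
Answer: 407/6 ≈ 67.833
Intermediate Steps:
O(I) = 4 + 2*I (O(I) = 2*I + 4 = 4 + 2*I)
p(b, G) = b*(5 + b)
t(f) = f/36 (t(f) = f/((4*(5 + 4))) = f/((4*9)) = f/36)
(68 + t(-6))*((-2 + 1) + O(-1))² = (68 + (1/36)*(-6))*((-2 + 1) + (4 + 2*(-1)))² = (68 - ⅙)*(-1 + (4 - 2))² = 407*(-1 + 2)²/6 = (407/6)*1² = (407/6)*1 = 407/6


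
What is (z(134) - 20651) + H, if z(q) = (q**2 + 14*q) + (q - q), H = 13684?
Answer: 12865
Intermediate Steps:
z(q) = q**2 + 14*q (z(q) = (q**2 + 14*q) + 0 = q**2 + 14*q)
(z(134) - 20651) + H = (134*(14 + 134) - 20651) + 13684 = (134*148 - 20651) + 13684 = (19832 - 20651) + 13684 = -819 + 13684 = 12865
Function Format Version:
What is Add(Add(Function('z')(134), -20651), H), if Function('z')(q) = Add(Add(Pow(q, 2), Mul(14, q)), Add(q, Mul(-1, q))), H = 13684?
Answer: 12865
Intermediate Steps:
Function('z')(q) = Add(Pow(q, 2), Mul(14, q)) (Function('z')(q) = Add(Add(Pow(q, 2), Mul(14, q)), 0) = Add(Pow(q, 2), Mul(14, q)))
Add(Add(Function('z')(134), -20651), H) = Add(Add(Mul(134, Add(14, 134)), -20651), 13684) = Add(Add(Mul(134, 148), -20651), 13684) = Add(Add(19832, -20651), 13684) = Add(-819, 13684) = 12865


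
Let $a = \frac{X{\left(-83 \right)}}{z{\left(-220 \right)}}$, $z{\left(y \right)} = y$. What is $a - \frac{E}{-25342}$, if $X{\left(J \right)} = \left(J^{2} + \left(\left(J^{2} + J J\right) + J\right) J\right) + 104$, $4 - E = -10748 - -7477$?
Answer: $\frac{7157343791}{1393810} \approx 5135.1$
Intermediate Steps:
$E = 3275$ ($E = 4 - \left(-10748 - -7477\right) = 4 - \left(-10748 + 7477\right) = 4 - -3271 = 4 + 3271 = 3275$)
$X{\left(J \right)} = 104 + J^{2} + J \left(J + 2 J^{2}\right)$ ($X{\left(J \right)} = \left(J^{2} + \left(\left(J^{2} + J^{2}\right) + J\right) J\right) + 104 = \left(J^{2} + \left(2 J^{2} + J\right) J\right) + 104 = \left(J^{2} + \left(J + 2 J^{2}\right) J\right) + 104 = \left(J^{2} + J \left(J + 2 J^{2}\right)\right) + 104 = 104 + J^{2} + J \left(J + 2 J^{2}\right)$)
$a = \frac{282423}{55}$ ($a = \frac{104 + 2 \left(-83\right)^{2} + 2 \left(-83\right)^{3}}{-220} = \left(104 + 2 \cdot 6889 + 2 \left(-571787\right)\right) \left(- \frac{1}{220}\right) = \left(104 + 13778 - 1143574\right) \left(- \frac{1}{220}\right) = \left(-1129692\right) \left(- \frac{1}{220}\right) = \frac{282423}{55} \approx 5135.0$)
$a - \frac{E}{-25342} = \frac{282423}{55} - \frac{3275}{-25342} = \frac{282423}{55} - 3275 \left(- \frac{1}{25342}\right) = \frac{282423}{55} - - \frac{3275}{25342} = \frac{282423}{55} + \frac{3275}{25342} = \frac{7157343791}{1393810}$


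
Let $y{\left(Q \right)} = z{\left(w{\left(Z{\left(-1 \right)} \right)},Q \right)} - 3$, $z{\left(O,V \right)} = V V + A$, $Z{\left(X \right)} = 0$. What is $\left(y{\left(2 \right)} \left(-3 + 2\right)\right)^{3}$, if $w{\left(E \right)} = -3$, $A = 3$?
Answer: $-64$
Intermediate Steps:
$z{\left(O,V \right)} = 3 + V^{2}$ ($z{\left(O,V \right)} = V V + 3 = V^{2} + 3 = 3 + V^{2}$)
$y{\left(Q \right)} = Q^{2}$ ($y{\left(Q \right)} = \left(3 + Q^{2}\right) - 3 = Q^{2}$)
$\left(y{\left(2 \right)} \left(-3 + 2\right)\right)^{3} = \left(2^{2} \left(-3 + 2\right)\right)^{3} = \left(4 \left(-1\right)\right)^{3} = \left(-4\right)^{3} = -64$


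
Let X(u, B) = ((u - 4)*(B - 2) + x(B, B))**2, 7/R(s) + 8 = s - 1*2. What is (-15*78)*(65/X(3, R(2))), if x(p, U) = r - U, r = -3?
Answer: -135200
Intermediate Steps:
x(p, U) = -3 - U
R(s) = 7/(-10 + s) (R(s) = 7/(-8 + (s - 1*2)) = 7/(-8 + (s - 2)) = 7/(-8 + (-2 + s)) = 7/(-10 + s))
X(u, B) = (-3 - B + (-4 + u)*(-2 + B))**2 (X(u, B) = ((u - 4)*(B - 2) + (-3 - B))**2 = ((-4 + u)*(-2 + B) + (-3 - B))**2 = (-3 - B + (-4 + u)*(-2 + B))**2)
(-15*78)*(65/X(3, R(2))) = (-15*78)*(65/((5 - 35/(-10 + 2) - 2*3 + (7/(-10 + 2))*3)**2)) = -76050/((5 - 35/(-8) - 6 + (7/(-8))*3)**2) = -76050/((5 - 35*(-1)/8 - 6 + (7*(-1/8))*3)**2) = -76050/((5 - 5*(-7/8) - 6 - 7/8*3)**2) = -76050/((5 + 35/8 - 6 - 21/8)**2) = -76050/((3/4)**2) = -76050/9/16 = -76050*16/9 = -1170*1040/9 = -135200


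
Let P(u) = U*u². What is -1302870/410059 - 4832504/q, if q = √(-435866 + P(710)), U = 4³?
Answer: -1302870/410059 - 2416252*√31826534/15913267 ≈ -859.78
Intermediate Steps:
U = 64
P(u) = 64*u²
q = √31826534 (q = √(-435866 + 64*710²) = √(-435866 + 64*504100) = √(-435866 + 32262400) = √31826534 ≈ 5641.5)
-1302870/410059 - 4832504/q = -1302870/410059 - 4832504*√31826534/31826534 = -1302870*1/410059 - 2416252*√31826534/15913267 = -1302870/410059 - 2416252*√31826534/15913267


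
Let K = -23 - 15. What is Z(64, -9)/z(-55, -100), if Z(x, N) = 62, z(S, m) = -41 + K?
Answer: -62/79 ≈ -0.78481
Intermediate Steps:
K = -38
z(S, m) = -79 (z(S, m) = -41 - 38 = -79)
Z(64, -9)/z(-55, -100) = 62/(-79) = 62*(-1/79) = -62/79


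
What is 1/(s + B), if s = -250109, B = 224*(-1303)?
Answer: -1/541981 ≈ -1.8451e-6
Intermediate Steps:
B = -291872
1/(s + B) = 1/(-250109 - 291872) = 1/(-541981) = -1/541981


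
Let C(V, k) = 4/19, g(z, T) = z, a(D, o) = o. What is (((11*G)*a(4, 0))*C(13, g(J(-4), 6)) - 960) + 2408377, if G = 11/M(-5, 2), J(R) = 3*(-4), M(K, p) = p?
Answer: 2407417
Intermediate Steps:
J(R) = -12
C(V, k) = 4/19 (C(V, k) = 4*(1/19) = 4/19)
G = 11/2 ≈ 5.5000
(((11*G)*a(4, 0))*C(13, g(J(-4), 6)) - 960) + 2408377 = (((11*(11/2))*0)*(4/19) - 960) + 2408377 = (((121/2)*0)*(4/19) - 960) + 2408377 = (0*(4/19) - 960) + 2408377 = (0 - 960) + 2408377 = -960 + 2408377 = 2407417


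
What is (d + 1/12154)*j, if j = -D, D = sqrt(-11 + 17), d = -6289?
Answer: 76436505*sqrt(6)/12154 ≈ 15405.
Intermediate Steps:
D = sqrt(6) ≈ 2.4495
j = -sqrt(6) ≈ -2.4495
(d + 1/12154)*j = (-6289 + 1/12154)*(-sqrt(6)) = -(-76436505)*sqrt(6)/12154 = 76436505*sqrt(6)/12154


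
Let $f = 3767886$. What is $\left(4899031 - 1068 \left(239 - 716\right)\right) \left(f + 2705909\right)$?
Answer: $35013306622265$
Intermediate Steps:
$\left(4899031 - 1068 \left(239 - 716\right)\right) \left(f + 2705909\right) = \left(4899031 - 1068 \left(239 - 716\right)\right) \left(3767886 + 2705909\right) = \left(4899031 - -509436\right) 6473795 = \left(4899031 + 509436\right) 6473795 = 5408467 \cdot 6473795 = 35013306622265$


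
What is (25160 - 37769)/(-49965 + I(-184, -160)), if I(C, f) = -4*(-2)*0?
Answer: 4203/16655 ≈ 0.25236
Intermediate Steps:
I(C, f) = 0 (I(C, f) = 8*0 = 0)
(25160 - 37769)/(-49965 + I(-184, -160)) = (25160 - 37769)/(-49965 + 0) = -12609/(-49965) = -12609*(-1/49965) = 4203/16655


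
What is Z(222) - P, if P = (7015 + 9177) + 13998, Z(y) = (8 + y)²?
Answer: 22710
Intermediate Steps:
P = 30190 (P = 16192 + 13998 = 30190)
Z(222) - P = (8 + 222)² - 1*30190 = 230² - 30190 = 52900 - 30190 = 22710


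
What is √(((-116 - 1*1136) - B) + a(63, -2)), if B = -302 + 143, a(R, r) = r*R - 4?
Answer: I*√1223 ≈ 34.971*I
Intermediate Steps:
a(R, r) = -4 + R*r (a(R, r) = R*r - 4 = -4 + R*r)
B = -159
√(((-116 - 1*1136) - B) + a(63, -2)) = √(((-116 - 1*1136) - 1*(-159)) + (-4 + 63*(-2))) = √(((-116 - 1136) + 159) + (-4 - 126)) = √((-1252 + 159) - 130) = √(-1093 - 130) = √(-1223) = I*√1223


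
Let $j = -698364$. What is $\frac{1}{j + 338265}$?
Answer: $- \frac{1}{360099} \approx -2.777 \cdot 10^{-6}$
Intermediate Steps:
$\frac{1}{j + 338265} = \frac{1}{-698364 + 338265} = \frac{1}{-360099} = - \frac{1}{360099}$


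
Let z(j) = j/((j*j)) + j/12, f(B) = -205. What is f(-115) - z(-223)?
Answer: -498839/2676 ≈ -186.41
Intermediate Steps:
z(j) = 1/j + j/12 (z(j) = j/(j**2) + j*(1/12) = j/j**2 + j/12 = 1/j + j/12)
f(-115) - z(-223) = -205 - (1/(-223) + (1/12)*(-223)) = -205 - (-1/223 - 223/12) = -205 - 1*(-49741/2676) = -205 + 49741/2676 = -498839/2676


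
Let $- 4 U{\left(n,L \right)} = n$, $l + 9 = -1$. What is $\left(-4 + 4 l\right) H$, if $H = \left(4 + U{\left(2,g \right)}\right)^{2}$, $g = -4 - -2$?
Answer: $-539$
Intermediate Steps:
$l = -10$ ($l = -9 - 1 = -10$)
$g = -2$ ($g = -4 + 2 = -2$)
$U{\left(n,L \right)} = - \frac{n}{4}$
$H = \frac{49}{4}$ ($H = \left(4 - \frac{1}{2}\right)^{2} = \left(\frac{7}{2}\right)^{2} = \frac{49}{4} \approx 12.25$)
$\left(-4 + 4 l\right) H = \left(-4 + 4 \left(-10\right)\right) \frac{49}{4} = \left(-4 - 40\right) \frac{49}{4} = \left(-44\right) \frac{49}{4} = -539$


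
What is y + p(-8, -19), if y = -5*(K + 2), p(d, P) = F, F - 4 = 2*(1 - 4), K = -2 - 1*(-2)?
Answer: -12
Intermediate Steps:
K = 0 (K = -2 + 2 = 0)
F = -2 (F = 4 + 2*(1 - 4) = 4 + 2*(-3) = 4 - 6 = -2)
p(d, P) = -2
y = -10 (y = -5*(0 + 2) = -5*2 = -10)
y + p(-8, -19) = -10 - 2 = -12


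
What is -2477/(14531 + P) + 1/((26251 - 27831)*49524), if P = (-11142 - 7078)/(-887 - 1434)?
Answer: -449856480831311/2640450316834320 ≈ -0.17037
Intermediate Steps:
P = 18220/2321 (P = -18220/(-2321) = -18220*(-1/2321) = 18220/2321 ≈ 7.8501)
-2477/(14531 + P) + 1/((26251 - 27831)*49524) = -2477/(14531 + 18220/2321) + 1/((26251 - 27831)*49524) = -2477/33744671/2321 + (1/49524)/(-1580) = -2477*2321/33744671 - 1/1580*1/49524 = -5749117/33744671 - 1/78247920 = -449856480831311/2640450316834320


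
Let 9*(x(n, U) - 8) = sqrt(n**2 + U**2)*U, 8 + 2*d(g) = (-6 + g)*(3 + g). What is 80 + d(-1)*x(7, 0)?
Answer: -8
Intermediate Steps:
d(g) = -4 + (-6 + g)*(3 + g)/2 (d(g) = -4 + ((-6 + g)*(3 + g))/2 = -4 + (-6 + g)*(3 + g)/2)
x(n, U) = 8 + U*sqrt(U**2 + n**2)/9 (x(n, U) = 8 + (sqrt(n**2 + U**2)*U)/9 = 8 + (sqrt(U**2 + n**2)*U)/9 = 8 + (U*sqrt(U**2 + n**2))/9 = 8 + U*sqrt(U**2 + n**2)/9)
80 + d(-1)*x(7, 0) = 80 + (-13 + (1/2)*(-1)**2 - 3/2*(-1))*(8 + (1/9)*0*sqrt(0**2 + 7**2)) = 80 + (-13 + (1/2)*1 + 3/2)*(8 + (1/9)*0*sqrt(0 + 49)) = 80 + (-13 + 1/2 + 3/2)*(8 + (1/9)*0*sqrt(49)) = 80 - 11*(8 + (1/9)*0*7) = 80 - 11*(8 + 0) = 80 - 11*8 = 80 - 88 = -8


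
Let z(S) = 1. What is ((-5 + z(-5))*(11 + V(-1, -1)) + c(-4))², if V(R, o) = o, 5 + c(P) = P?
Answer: 2401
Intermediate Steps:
c(P) = -5 + P
((-5 + z(-5))*(11 + V(-1, -1)) + c(-4))² = ((-5 + 1)*(11 - 1) + (-5 - 4))² = (-4*10 - 9)² = (-40 - 9)² = (-49)² = 2401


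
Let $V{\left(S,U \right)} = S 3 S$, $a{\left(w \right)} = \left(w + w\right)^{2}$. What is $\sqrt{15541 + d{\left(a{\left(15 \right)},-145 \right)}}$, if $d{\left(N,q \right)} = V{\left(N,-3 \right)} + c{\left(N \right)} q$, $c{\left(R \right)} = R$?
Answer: $\sqrt{2315041} \approx 1521.5$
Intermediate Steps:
$a{\left(w \right)} = 4 w^{2}$ ($a{\left(w \right)} = \left(2 w\right)^{2} = 4 w^{2}$)
$V{\left(S,U \right)} = 3 S^{2}$ ($V{\left(S,U \right)} = 3 S S = 3 S^{2}$)
$d{\left(N,q \right)} = 3 N^{2} + N q$
$\sqrt{15541 + d{\left(a{\left(15 \right)},-145 \right)}} = \sqrt{15541 + 4 \cdot 15^{2} \left(-145 + 3 \cdot 4 \cdot 15^{2}\right)} = \sqrt{15541 + 4 \cdot 225 \left(-145 + 3 \cdot 4 \cdot 225\right)} = \sqrt{15541 + 900 \left(-145 + 3 \cdot 900\right)} = \sqrt{15541 + 900 \left(-145 + 2700\right)} = \sqrt{15541 + 900 \cdot 2555} = \sqrt{15541 + 2299500} = \sqrt{2315041}$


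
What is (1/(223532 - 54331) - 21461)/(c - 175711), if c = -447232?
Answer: 3631222660/105402578543 ≈ 0.034451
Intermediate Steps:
(1/(223532 - 54331) - 21461)/(c - 175711) = (1/(223532 - 54331) - 21461)/(-447232 - 175711) = (1/169201 - 21461)/(-622943) = (1/169201 - 21461)*(-1/622943) = -3631222660/169201*(-1/622943) = 3631222660/105402578543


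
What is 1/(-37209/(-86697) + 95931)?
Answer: 28899/2772322372 ≈ 1.0424e-5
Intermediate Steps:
1/(-37209/(-86697) + 95931) = 1/(-37209*(-1/86697) + 95931) = 1/(12403/28899 + 95931) = 1/(2772322372/28899) = 28899/2772322372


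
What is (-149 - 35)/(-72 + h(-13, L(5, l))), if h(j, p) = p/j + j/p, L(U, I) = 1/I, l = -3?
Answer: 3588/643 ≈ 5.5801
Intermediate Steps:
h(j, p) = j/p + p/j
(-149 - 35)/(-72 + h(-13, L(5, l))) = (-149 - 35)/(-72 + (-13/(1/(-3)) + 1/(-3*(-13)))) = -184/(-72 + (-13/(-⅓) - ⅓*(-1/13))) = -184/(-72 + (-13*(-3) + 1/39)) = -184/(-72 + (39 + 1/39)) = -184/(-72 + 1522/39) = -184/(-1286/39) = -184*(-39/1286) = 3588/643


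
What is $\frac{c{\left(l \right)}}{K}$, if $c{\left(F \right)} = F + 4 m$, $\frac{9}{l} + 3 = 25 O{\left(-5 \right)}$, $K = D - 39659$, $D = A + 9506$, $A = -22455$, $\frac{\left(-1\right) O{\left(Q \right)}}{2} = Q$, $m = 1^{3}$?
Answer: $- \frac{997}{12994176} \approx -7.6727 \cdot 10^{-5}$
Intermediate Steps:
$m = 1$
$O{\left(Q \right)} = - 2 Q$
$D = -12949$ ($D = -22455 + 9506 = -12949$)
$K = -52608$ ($K = -12949 - 39659 = -52608$)
$l = \frac{9}{247}$ ($l = \frac{9}{-3 + 25 \left(\left(-2\right) \left(-5\right)\right)} = \frac{9}{-3 + 25 \cdot 10} = \frac{9}{-3 + 250} = \frac{9}{247} \approx 0.036437$)
$c{\left(F \right)} = 4 + F$ ($c{\left(F \right)} = F + 4 \cdot 1 = F + 4 = 4 + F$)
$\frac{c{\left(l \right)}}{K} = \frac{4 + \frac{9}{247}}{-52608} = \frac{997}{247} \left(- \frac{1}{52608}\right) = - \frac{997}{12994176}$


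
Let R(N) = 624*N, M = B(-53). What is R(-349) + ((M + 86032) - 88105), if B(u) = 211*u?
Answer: -231032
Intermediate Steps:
M = -11183 (M = 211*(-53) = -11183)
R(-349) + ((M + 86032) - 88105) = 624*(-349) + ((-11183 + 86032) - 88105) = -217776 + (74849 - 88105) = -217776 - 13256 = -231032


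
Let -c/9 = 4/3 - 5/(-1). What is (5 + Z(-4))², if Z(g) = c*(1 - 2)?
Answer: 3844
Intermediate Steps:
c = -57 (c = -9*(4/3 - 5/(-1)) = -9*(4*(⅓) - 5*(-1)) = -9*(4/3 + 5) = -9*19/3 = -57)
Z(g) = 57 (Z(g) = -57*(1 - 2) = -57*(-1) = 57)
(5 + Z(-4))² = (5 + 57)² = 62² = 3844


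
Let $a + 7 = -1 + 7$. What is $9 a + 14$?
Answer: $5$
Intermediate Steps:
$a = -1$ ($a = -7 + \left(-1 + 7\right) = -7 + 6 = -1$)
$9 a + 14 = 9 \left(-1\right) + 14 = -9 + 14 = 5$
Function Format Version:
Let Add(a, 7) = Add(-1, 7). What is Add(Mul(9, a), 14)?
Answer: 5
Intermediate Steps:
a = -1 (a = Add(-7, Add(-1, 7)) = Add(-7, 6) = -1)
Add(Mul(9, a), 14) = Add(Mul(9, -1), 14) = Add(-9, 14) = 5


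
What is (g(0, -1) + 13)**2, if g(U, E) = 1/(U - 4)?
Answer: 2601/16 ≈ 162.56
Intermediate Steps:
g(U, E) = 1/(-4 + U)
(g(0, -1) + 13)**2 = (1/(-4 + 0) + 13)**2 = (1/(-4) + 13)**2 = (-1/4 + 13)**2 = (51/4)**2 = 2601/16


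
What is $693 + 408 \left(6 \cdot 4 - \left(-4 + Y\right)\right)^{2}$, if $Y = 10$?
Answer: $132885$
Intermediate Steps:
$693 + 408 \left(6 \cdot 4 - \left(-4 + Y\right)\right)^{2} = 693 + 408 \left(6 \cdot 4 + \left(4 - 10\right)\right)^{2} = 693 + 408 \left(24 + \left(4 - 10\right)\right)^{2} = 693 + 408 \left(24 - 6\right)^{2} = 693 + 408 \cdot 18^{2} = 693 + 408 \cdot 324 = 693 + 132192 = 132885$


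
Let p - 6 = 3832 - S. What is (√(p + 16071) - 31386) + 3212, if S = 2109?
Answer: -28174 + 10*√178 ≈ -28041.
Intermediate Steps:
p = 1729 (p = 6 + (3832 - 1*2109) = 6 + (3832 - 2109) = 6 + 1723 = 1729)
(√(p + 16071) - 31386) + 3212 = (√(1729 + 16071) - 31386) + 3212 = (√17800 - 31386) + 3212 = (10*√178 - 31386) + 3212 = (-31386 + 10*√178) + 3212 = -28174 + 10*√178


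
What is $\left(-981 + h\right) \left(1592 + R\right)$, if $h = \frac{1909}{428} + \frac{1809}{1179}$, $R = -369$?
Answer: $- \frac{66857253023}{56068} \approx -1.1924 \cdot 10^{6}$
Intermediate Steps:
$h = \frac{336107}{56068}$ ($h = 1909 \cdot \frac{1}{428} + 1809 \cdot \frac{1}{1179} = \frac{1909}{428} + \frac{201}{131} = \frac{336107}{56068} \approx 5.9946$)
$\left(-981 + h\right) \left(1592 + R\right) = \left(-981 + \frac{336107}{56068}\right) \left(1592 - 369\right) = \left(- \frac{54666601}{56068}\right) 1223 = - \frac{66857253023}{56068}$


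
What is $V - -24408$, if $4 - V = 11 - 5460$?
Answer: $29861$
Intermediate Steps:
$V = 5453$ ($V = 4 - \left(11 - 5460\right) = 4 - -5449 = 4 + 5449 = 5453$)
$V - -24408 = 5453 - -24408 = 5453 + 24408 = 29861$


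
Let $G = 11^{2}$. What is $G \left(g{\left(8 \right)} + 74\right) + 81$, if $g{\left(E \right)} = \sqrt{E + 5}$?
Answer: $9035 + 121 \sqrt{13} \approx 9471.3$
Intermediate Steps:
$g{\left(E \right)} = \sqrt{5 + E}$
$G = 121$
$G \left(g{\left(8 \right)} + 74\right) + 81 = 121 \left(\sqrt{5 + 8} + 74\right) + 81 = 121 \left(\sqrt{13} + 74\right) + 81 = 121 \left(74 + \sqrt{13}\right) + 81 = \left(8954 + 121 \sqrt{13}\right) + 81 = 9035 + 121 \sqrt{13}$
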